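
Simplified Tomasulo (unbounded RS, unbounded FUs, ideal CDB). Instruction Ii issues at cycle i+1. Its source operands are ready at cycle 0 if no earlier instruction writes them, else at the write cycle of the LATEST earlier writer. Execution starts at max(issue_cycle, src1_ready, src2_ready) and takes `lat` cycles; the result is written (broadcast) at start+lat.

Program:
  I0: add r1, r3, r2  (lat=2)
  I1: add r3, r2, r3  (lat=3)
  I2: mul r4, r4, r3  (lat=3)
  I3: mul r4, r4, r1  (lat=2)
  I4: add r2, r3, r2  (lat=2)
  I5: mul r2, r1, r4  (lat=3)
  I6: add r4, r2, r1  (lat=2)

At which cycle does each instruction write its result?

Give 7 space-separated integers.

Answer: 3 5 8 10 7 13 15

Derivation:
I0 add r1: issue@1 deps=(None,None) exec_start@1 write@3
I1 add r3: issue@2 deps=(None,None) exec_start@2 write@5
I2 mul r4: issue@3 deps=(None,1) exec_start@5 write@8
I3 mul r4: issue@4 deps=(2,0) exec_start@8 write@10
I4 add r2: issue@5 deps=(1,None) exec_start@5 write@7
I5 mul r2: issue@6 deps=(0,3) exec_start@10 write@13
I6 add r4: issue@7 deps=(5,0) exec_start@13 write@15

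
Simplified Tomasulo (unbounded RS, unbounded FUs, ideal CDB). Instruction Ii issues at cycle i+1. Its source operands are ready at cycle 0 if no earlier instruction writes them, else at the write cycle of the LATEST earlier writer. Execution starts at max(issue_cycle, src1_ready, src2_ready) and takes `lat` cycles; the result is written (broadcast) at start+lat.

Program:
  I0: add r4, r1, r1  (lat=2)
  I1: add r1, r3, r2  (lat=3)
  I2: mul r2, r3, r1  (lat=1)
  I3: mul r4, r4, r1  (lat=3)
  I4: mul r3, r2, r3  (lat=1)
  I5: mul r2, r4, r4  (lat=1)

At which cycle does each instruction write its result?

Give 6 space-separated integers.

I0 add r4: issue@1 deps=(None,None) exec_start@1 write@3
I1 add r1: issue@2 deps=(None,None) exec_start@2 write@5
I2 mul r2: issue@3 deps=(None,1) exec_start@5 write@6
I3 mul r4: issue@4 deps=(0,1) exec_start@5 write@8
I4 mul r3: issue@5 deps=(2,None) exec_start@6 write@7
I5 mul r2: issue@6 deps=(3,3) exec_start@8 write@9

Answer: 3 5 6 8 7 9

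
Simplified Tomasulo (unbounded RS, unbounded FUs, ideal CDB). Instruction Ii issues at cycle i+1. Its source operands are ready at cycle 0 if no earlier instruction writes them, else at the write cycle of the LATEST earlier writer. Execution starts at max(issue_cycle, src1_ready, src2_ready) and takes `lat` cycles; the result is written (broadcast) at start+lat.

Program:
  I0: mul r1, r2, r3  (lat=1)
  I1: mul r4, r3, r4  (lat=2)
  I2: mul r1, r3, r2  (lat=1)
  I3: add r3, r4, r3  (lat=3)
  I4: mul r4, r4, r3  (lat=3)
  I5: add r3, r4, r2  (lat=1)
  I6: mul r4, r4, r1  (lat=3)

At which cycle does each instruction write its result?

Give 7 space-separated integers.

Answer: 2 4 4 7 10 11 13

Derivation:
I0 mul r1: issue@1 deps=(None,None) exec_start@1 write@2
I1 mul r4: issue@2 deps=(None,None) exec_start@2 write@4
I2 mul r1: issue@3 deps=(None,None) exec_start@3 write@4
I3 add r3: issue@4 deps=(1,None) exec_start@4 write@7
I4 mul r4: issue@5 deps=(1,3) exec_start@7 write@10
I5 add r3: issue@6 deps=(4,None) exec_start@10 write@11
I6 mul r4: issue@7 deps=(4,2) exec_start@10 write@13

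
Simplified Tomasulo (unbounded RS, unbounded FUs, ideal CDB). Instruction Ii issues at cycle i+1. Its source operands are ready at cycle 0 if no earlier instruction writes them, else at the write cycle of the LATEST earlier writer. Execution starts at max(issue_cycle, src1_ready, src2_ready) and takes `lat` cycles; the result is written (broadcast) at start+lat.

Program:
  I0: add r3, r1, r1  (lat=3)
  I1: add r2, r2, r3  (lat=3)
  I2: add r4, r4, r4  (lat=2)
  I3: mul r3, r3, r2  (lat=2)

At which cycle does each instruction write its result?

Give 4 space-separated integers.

Answer: 4 7 5 9

Derivation:
I0 add r3: issue@1 deps=(None,None) exec_start@1 write@4
I1 add r2: issue@2 deps=(None,0) exec_start@4 write@7
I2 add r4: issue@3 deps=(None,None) exec_start@3 write@5
I3 mul r3: issue@4 deps=(0,1) exec_start@7 write@9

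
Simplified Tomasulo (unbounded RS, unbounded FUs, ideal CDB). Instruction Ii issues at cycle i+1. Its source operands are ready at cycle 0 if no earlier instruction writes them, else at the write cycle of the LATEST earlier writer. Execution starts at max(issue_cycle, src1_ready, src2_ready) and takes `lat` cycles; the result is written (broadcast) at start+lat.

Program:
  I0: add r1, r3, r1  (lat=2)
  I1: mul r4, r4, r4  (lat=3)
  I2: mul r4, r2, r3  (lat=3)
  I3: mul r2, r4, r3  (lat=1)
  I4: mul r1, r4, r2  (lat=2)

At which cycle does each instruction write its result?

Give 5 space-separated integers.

I0 add r1: issue@1 deps=(None,None) exec_start@1 write@3
I1 mul r4: issue@2 deps=(None,None) exec_start@2 write@5
I2 mul r4: issue@3 deps=(None,None) exec_start@3 write@6
I3 mul r2: issue@4 deps=(2,None) exec_start@6 write@7
I4 mul r1: issue@5 deps=(2,3) exec_start@7 write@9

Answer: 3 5 6 7 9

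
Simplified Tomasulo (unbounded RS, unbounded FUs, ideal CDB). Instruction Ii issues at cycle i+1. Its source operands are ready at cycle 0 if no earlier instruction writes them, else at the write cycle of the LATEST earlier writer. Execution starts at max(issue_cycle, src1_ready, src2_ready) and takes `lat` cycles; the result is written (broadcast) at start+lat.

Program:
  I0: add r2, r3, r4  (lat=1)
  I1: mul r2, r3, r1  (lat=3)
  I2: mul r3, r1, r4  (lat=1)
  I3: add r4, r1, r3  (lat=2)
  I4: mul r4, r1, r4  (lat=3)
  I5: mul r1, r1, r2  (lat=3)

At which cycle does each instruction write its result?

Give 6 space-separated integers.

Answer: 2 5 4 6 9 9

Derivation:
I0 add r2: issue@1 deps=(None,None) exec_start@1 write@2
I1 mul r2: issue@2 deps=(None,None) exec_start@2 write@5
I2 mul r3: issue@3 deps=(None,None) exec_start@3 write@4
I3 add r4: issue@4 deps=(None,2) exec_start@4 write@6
I4 mul r4: issue@5 deps=(None,3) exec_start@6 write@9
I5 mul r1: issue@6 deps=(None,1) exec_start@6 write@9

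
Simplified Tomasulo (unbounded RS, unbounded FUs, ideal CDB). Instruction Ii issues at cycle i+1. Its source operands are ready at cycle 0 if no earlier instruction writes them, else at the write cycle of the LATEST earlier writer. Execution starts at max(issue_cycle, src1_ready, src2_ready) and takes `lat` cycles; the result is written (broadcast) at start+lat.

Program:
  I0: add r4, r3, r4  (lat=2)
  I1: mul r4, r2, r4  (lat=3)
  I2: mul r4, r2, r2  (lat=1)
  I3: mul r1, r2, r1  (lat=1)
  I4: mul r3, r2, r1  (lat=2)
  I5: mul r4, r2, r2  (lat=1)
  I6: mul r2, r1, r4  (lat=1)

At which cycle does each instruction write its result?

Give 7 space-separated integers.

Answer: 3 6 4 5 7 7 8

Derivation:
I0 add r4: issue@1 deps=(None,None) exec_start@1 write@3
I1 mul r4: issue@2 deps=(None,0) exec_start@3 write@6
I2 mul r4: issue@3 deps=(None,None) exec_start@3 write@4
I3 mul r1: issue@4 deps=(None,None) exec_start@4 write@5
I4 mul r3: issue@5 deps=(None,3) exec_start@5 write@7
I5 mul r4: issue@6 deps=(None,None) exec_start@6 write@7
I6 mul r2: issue@7 deps=(3,5) exec_start@7 write@8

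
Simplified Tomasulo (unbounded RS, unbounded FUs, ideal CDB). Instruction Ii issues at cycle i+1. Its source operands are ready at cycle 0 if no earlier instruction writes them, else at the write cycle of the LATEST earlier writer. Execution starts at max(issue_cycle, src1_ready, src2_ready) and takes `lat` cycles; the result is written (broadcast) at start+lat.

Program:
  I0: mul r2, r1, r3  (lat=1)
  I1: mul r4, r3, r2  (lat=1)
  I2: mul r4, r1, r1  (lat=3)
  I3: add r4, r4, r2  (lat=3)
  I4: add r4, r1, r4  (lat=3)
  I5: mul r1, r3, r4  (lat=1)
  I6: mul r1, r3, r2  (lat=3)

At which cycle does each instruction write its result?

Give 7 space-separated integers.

Answer: 2 3 6 9 12 13 10

Derivation:
I0 mul r2: issue@1 deps=(None,None) exec_start@1 write@2
I1 mul r4: issue@2 deps=(None,0) exec_start@2 write@3
I2 mul r4: issue@3 deps=(None,None) exec_start@3 write@6
I3 add r4: issue@4 deps=(2,0) exec_start@6 write@9
I4 add r4: issue@5 deps=(None,3) exec_start@9 write@12
I5 mul r1: issue@6 deps=(None,4) exec_start@12 write@13
I6 mul r1: issue@7 deps=(None,0) exec_start@7 write@10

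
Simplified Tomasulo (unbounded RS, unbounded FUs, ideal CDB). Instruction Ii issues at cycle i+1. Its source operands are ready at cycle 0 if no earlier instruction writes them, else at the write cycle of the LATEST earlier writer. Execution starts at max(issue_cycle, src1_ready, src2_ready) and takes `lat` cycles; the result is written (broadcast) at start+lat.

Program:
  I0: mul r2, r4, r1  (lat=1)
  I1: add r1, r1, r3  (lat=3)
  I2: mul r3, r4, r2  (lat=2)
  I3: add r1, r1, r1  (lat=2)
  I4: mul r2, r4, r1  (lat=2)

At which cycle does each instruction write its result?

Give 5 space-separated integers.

I0 mul r2: issue@1 deps=(None,None) exec_start@1 write@2
I1 add r1: issue@2 deps=(None,None) exec_start@2 write@5
I2 mul r3: issue@3 deps=(None,0) exec_start@3 write@5
I3 add r1: issue@4 deps=(1,1) exec_start@5 write@7
I4 mul r2: issue@5 deps=(None,3) exec_start@7 write@9

Answer: 2 5 5 7 9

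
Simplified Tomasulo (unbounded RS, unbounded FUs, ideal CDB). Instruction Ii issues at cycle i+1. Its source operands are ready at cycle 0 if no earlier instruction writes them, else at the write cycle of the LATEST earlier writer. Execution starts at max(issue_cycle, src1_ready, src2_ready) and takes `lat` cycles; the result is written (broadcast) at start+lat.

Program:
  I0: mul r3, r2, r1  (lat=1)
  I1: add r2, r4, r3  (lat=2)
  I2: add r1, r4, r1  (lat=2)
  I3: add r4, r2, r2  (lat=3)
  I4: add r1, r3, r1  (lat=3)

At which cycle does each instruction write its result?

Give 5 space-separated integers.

I0 mul r3: issue@1 deps=(None,None) exec_start@1 write@2
I1 add r2: issue@2 deps=(None,0) exec_start@2 write@4
I2 add r1: issue@3 deps=(None,None) exec_start@3 write@5
I3 add r4: issue@4 deps=(1,1) exec_start@4 write@7
I4 add r1: issue@5 deps=(0,2) exec_start@5 write@8

Answer: 2 4 5 7 8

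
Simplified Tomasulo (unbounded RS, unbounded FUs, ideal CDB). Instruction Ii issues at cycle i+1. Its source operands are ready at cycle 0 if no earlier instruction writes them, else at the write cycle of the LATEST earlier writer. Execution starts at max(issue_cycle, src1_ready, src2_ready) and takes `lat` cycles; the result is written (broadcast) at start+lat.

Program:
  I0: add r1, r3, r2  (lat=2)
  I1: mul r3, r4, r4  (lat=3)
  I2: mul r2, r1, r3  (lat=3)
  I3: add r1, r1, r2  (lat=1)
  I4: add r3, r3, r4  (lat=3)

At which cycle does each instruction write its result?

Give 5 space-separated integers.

I0 add r1: issue@1 deps=(None,None) exec_start@1 write@3
I1 mul r3: issue@2 deps=(None,None) exec_start@2 write@5
I2 mul r2: issue@3 deps=(0,1) exec_start@5 write@8
I3 add r1: issue@4 deps=(0,2) exec_start@8 write@9
I4 add r3: issue@5 deps=(1,None) exec_start@5 write@8

Answer: 3 5 8 9 8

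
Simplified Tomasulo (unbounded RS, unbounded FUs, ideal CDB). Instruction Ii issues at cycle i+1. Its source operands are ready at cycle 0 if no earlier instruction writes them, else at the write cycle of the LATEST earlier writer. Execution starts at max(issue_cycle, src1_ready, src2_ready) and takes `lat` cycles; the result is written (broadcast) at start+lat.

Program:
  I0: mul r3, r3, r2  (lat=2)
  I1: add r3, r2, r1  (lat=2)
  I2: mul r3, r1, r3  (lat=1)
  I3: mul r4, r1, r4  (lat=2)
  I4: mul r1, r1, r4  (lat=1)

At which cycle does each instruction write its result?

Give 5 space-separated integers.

Answer: 3 4 5 6 7

Derivation:
I0 mul r3: issue@1 deps=(None,None) exec_start@1 write@3
I1 add r3: issue@2 deps=(None,None) exec_start@2 write@4
I2 mul r3: issue@3 deps=(None,1) exec_start@4 write@5
I3 mul r4: issue@4 deps=(None,None) exec_start@4 write@6
I4 mul r1: issue@5 deps=(None,3) exec_start@6 write@7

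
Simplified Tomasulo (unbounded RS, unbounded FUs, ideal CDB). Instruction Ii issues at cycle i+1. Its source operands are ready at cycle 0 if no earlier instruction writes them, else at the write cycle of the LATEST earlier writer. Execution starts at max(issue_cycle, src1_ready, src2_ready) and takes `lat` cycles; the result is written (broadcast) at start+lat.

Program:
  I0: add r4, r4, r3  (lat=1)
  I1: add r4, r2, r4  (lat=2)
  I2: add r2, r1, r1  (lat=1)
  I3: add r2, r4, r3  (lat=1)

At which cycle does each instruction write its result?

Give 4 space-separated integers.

Answer: 2 4 4 5

Derivation:
I0 add r4: issue@1 deps=(None,None) exec_start@1 write@2
I1 add r4: issue@2 deps=(None,0) exec_start@2 write@4
I2 add r2: issue@3 deps=(None,None) exec_start@3 write@4
I3 add r2: issue@4 deps=(1,None) exec_start@4 write@5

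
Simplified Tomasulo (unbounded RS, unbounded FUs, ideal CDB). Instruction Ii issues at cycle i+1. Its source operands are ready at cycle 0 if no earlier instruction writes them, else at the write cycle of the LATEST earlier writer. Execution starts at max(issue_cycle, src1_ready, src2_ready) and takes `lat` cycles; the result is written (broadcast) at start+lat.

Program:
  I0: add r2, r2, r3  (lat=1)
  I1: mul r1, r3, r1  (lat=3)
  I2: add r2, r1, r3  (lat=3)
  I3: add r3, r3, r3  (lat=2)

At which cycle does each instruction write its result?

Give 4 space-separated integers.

I0 add r2: issue@1 deps=(None,None) exec_start@1 write@2
I1 mul r1: issue@2 deps=(None,None) exec_start@2 write@5
I2 add r2: issue@3 deps=(1,None) exec_start@5 write@8
I3 add r3: issue@4 deps=(None,None) exec_start@4 write@6

Answer: 2 5 8 6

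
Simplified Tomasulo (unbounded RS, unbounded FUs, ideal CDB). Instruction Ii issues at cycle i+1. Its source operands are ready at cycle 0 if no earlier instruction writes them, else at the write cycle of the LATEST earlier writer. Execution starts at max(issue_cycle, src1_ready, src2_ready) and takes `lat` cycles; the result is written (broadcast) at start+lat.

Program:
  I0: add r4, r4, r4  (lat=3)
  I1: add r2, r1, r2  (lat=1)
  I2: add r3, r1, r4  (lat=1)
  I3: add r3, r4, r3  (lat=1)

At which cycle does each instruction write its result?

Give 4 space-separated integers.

Answer: 4 3 5 6

Derivation:
I0 add r4: issue@1 deps=(None,None) exec_start@1 write@4
I1 add r2: issue@2 deps=(None,None) exec_start@2 write@3
I2 add r3: issue@3 deps=(None,0) exec_start@4 write@5
I3 add r3: issue@4 deps=(0,2) exec_start@5 write@6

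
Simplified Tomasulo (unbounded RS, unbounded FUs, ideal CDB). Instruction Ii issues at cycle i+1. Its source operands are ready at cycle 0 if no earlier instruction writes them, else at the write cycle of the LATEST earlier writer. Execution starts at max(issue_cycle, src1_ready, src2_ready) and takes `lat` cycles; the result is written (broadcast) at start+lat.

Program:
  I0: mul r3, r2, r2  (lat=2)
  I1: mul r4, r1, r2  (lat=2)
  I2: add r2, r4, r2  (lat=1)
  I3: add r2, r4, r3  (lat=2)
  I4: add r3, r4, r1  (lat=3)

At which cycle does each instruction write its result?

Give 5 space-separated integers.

I0 mul r3: issue@1 deps=(None,None) exec_start@1 write@3
I1 mul r4: issue@2 deps=(None,None) exec_start@2 write@4
I2 add r2: issue@3 deps=(1,None) exec_start@4 write@5
I3 add r2: issue@4 deps=(1,0) exec_start@4 write@6
I4 add r3: issue@5 deps=(1,None) exec_start@5 write@8

Answer: 3 4 5 6 8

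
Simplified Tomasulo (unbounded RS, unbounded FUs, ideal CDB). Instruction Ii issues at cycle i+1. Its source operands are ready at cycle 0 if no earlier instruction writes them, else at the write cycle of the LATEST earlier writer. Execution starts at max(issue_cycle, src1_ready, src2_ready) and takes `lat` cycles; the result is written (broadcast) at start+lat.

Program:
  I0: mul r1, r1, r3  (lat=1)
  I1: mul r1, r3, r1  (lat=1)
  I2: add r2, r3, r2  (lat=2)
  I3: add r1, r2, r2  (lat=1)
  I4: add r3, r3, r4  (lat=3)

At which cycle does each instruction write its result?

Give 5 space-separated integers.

I0 mul r1: issue@1 deps=(None,None) exec_start@1 write@2
I1 mul r1: issue@2 deps=(None,0) exec_start@2 write@3
I2 add r2: issue@3 deps=(None,None) exec_start@3 write@5
I3 add r1: issue@4 deps=(2,2) exec_start@5 write@6
I4 add r3: issue@5 deps=(None,None) exec_start@5 write@8

Answer: 2 3 5 6 8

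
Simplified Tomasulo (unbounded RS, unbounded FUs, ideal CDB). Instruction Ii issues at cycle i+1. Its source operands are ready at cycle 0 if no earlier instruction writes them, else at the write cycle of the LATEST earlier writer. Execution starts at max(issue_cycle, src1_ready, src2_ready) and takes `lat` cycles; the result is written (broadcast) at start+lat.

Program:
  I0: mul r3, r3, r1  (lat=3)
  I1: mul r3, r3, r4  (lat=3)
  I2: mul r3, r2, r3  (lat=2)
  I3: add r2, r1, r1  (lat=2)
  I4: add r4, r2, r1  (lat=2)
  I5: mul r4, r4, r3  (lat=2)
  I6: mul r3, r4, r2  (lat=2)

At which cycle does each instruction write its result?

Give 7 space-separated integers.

Answer: 4 7 9 6 8 11 13

Derivation:
I0 mul r3: issue@1 deps=(None,None) exec_start@1 write@4
I1 mul r3: issue@2 deps=(0,None) exec_start@4 write@7
I2 mul r3: issue@3 deps=(None,1) exec_start@7 write@9
I3 add r2: issue@4 deps=(None,None) exec_start@4 write@6
I4 add r4: issue@5 deps=(3,None) exec_start@6 write@8
I5 mul r4: issue@6 deps=(4,2) exec_start@9 write@11
I6 mul r3: issue@7 deps=(5,3) exec_start@11 write@13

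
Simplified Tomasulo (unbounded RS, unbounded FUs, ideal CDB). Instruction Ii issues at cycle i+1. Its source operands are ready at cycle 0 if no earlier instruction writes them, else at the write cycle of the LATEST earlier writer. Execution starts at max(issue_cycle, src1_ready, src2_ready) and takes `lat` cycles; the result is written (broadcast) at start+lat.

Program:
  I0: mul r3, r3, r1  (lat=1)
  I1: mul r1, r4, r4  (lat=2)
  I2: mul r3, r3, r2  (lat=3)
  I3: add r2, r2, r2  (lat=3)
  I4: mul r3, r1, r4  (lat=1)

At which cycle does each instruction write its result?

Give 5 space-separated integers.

Answer: 2 4 6 7 6

Derivation:
I0 mul r3: issue@1 deps=(None,None) exec_start@1 write@2
I1 mul r1: issue@2 deps=(None,None) exec_start@2 write@4
I2 mul r3: issue@3 deps=(0,None) exec_start@3 write@6
I3 add r2: issue@4 deps=(None,None) exec_start@4 write@7
I4 mul r3: issue@5 deps=(1,None) exec_start@5 write@6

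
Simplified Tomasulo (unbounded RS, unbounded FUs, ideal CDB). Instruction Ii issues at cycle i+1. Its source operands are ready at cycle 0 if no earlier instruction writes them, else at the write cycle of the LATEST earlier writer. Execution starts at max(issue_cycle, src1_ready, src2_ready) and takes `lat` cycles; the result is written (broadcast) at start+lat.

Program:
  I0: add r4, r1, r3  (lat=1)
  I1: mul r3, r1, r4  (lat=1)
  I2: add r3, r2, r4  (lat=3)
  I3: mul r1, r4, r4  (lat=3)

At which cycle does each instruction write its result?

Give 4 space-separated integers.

I0 add r4: issue@1 deps=(None,None) exec_start@1 write@2
I1 mul r3: issue@2 deps=(None,0) exec_start@2 write@3
I2 add r3: issue@3 deps=(None,0) exec_start@3 write@6
I3 mul r1: issue@4 deps=(0,0) exec_start@4 write@7

Answer: 2 3 6 7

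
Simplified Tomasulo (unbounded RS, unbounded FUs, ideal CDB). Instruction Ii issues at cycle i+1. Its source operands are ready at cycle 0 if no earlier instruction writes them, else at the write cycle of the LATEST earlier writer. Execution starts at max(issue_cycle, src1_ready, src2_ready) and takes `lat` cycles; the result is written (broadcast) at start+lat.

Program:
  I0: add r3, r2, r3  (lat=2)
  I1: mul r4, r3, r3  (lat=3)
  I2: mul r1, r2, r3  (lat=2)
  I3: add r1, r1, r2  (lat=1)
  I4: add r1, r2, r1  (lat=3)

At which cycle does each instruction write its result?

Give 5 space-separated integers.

Answer: 3 6 5 6 9

Derivation:
I0 add r3: issue@1 deps=(None,None) exec_start@1 write@3
I1 mul r4: issue@2 deps=(0,0) exec_start@3 write@6
I2 mul r1: issue@3 deps=(None,0) exec_start@3 write@5
I3 add r1: issue@4 deps=(2,None) exec_start@5 write@6
I4 add r1: issue@5 deps=(None,3) exec_start@6 write@9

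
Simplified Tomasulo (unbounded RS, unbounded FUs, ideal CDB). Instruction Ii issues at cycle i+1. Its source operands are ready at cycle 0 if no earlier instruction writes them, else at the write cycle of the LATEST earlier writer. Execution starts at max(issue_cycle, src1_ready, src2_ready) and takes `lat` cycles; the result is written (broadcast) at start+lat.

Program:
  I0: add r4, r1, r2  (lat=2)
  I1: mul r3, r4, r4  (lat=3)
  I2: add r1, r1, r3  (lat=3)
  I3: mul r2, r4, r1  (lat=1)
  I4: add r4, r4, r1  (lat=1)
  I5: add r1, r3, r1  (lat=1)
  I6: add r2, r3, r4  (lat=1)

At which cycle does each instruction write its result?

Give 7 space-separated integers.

Answer: 3 6 9 10 10 10 11

Derivation:
I0 add r4: issue@1 deps=(None,None) exec_start@1 write@3
I1 mul r3: issue@2 deps=(0,0) exec_start@3 write@6
I2 add r1: issue@3 deps=(None,1) exec_start@6 write@9
I3 mul r2: issue@4 deps=(0,2) exec_start@9 write@10
I4 add r4: issue@5 deps=(0,2) exec_start@9 write@10
I5 add r1: issue@6 deps=(1,2) exec_start@9 write@10
I6 add r2: issue@7 deps=(1,4) exec_start@10 write@11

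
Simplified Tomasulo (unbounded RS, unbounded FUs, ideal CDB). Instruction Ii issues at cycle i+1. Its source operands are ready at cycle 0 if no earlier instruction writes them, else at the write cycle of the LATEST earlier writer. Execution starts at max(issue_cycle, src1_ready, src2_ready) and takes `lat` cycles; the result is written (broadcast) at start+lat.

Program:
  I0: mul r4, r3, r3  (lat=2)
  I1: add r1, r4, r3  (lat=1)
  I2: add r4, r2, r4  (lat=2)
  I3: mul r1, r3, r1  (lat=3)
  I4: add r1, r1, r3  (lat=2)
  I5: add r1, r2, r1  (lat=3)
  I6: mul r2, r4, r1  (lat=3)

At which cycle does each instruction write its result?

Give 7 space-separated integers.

Answer: 3 4 5 7 9 12 15

Derivation:
I0 mul r4: issue@1 deps=(None,None) exec_start@1 write@3
I1 add r1: issue@2 deps=(0,None) exec_start@3 write@4
I2 add r4: issue@3 deps=(None,0) exec_start@3 write@5
I3 mul r1: issue@4 deps=(None,1) exec_start@4 write@7
I4 add r1: issue@5 deps=(3,None) exec_start@7 write@9
I5 add r1: issue@6 deps=(None,4) exec_start@9 write@12
I6 mul r2: issue@7 deps=(2,5) exec_start@12 write@15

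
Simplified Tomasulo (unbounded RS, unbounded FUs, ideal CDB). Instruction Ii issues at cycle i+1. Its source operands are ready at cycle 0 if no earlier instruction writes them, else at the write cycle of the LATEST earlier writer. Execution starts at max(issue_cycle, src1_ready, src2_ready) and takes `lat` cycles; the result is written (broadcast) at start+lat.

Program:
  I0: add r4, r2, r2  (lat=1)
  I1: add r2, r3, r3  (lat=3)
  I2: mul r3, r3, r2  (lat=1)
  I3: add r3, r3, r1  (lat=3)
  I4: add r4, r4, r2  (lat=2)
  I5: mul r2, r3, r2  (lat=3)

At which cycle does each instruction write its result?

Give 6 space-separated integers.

Answer: 2 5 6 9 7 12

Derivation:
I0 add r4: issue@1 deps=(None,None) exec_start@1 write@2
I1 add r2: issue@2 deps=(None,None) exec_start@2 write@5
I2 mul r3: issue@3 deps=(None,1) exec_start@5 write@6
I3 add r3: issue@4 deps=(2,None) exec_start@6 write@9
I4 add r4: issue@5 deps=(0,1) exec_start@5 write@7
I5 mul r2: issue@6 deps=(3,1) exec_start@9 write@12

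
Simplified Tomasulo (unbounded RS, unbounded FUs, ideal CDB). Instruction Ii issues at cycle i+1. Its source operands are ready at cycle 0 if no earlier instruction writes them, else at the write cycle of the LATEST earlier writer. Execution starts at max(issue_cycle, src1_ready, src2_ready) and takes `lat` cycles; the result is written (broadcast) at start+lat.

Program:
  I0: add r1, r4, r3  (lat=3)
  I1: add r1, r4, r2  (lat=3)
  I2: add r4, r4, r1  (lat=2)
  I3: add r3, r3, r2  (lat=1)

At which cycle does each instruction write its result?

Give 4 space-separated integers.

I0 add r1: issue@1 deps=(None,None) exec_start@1 write@4
I1 add r1: issue@2 deps=(None,None) exec_start@2 write@5
I2 add r4: issue@3 deps=(None,1) exec_start@5 write@7
I3 add r3: issue@4 deps=(None,None) exec_start@4 write@5

Answer: 4 5 7 5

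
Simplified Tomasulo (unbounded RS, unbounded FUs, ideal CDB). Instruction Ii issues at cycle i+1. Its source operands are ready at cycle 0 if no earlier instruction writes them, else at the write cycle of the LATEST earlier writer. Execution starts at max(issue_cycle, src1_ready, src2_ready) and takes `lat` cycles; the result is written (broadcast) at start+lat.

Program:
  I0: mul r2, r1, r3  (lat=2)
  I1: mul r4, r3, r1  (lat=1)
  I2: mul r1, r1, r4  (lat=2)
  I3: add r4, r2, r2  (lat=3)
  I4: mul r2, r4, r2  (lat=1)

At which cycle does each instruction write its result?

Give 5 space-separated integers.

Answer: 3 3 5 7 8

Derivation:
I0 mul r2: issue@1 deps=(None,None) exec_start@1 write@3
I1 mul r4: issue@2 deps=(None,None) exec_start@2 write@3
I2 mul r1: issue@3 deps=(None,1) exec_start@3 write@5
I3 add r4: issue@4 deps=(0,0) exec_start@4 write@7
I4 mul r2: issue@5 deps=(3,0) exec_start@7 write@8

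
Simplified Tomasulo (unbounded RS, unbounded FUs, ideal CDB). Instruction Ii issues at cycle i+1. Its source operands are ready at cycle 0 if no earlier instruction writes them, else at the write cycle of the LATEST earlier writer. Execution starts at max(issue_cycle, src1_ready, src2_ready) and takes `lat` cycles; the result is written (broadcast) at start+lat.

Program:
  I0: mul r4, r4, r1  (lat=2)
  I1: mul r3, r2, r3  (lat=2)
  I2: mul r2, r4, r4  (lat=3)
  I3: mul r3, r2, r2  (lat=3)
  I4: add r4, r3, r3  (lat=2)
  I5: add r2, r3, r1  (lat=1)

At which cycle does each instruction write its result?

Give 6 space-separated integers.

I0 mul r4: issue@1 deps=(None,None) exec_start@1 write@3
I1 mul r3: issue@2 deps=(None,None) exec_start@2 write@4
I2 mul r2: issue@3 deps=(0,0) exec_start@3 write@6
I3 mul r3: issue@4 deps=(2,2) exec_start@6 write@9
I4 add r4: issue@5 deps=(3,3) exec_start@9 write@11
I5 add r2: issue@6 deps=(3,None) exec_start@9 write@10

Answer: 3 4 6 9 11 10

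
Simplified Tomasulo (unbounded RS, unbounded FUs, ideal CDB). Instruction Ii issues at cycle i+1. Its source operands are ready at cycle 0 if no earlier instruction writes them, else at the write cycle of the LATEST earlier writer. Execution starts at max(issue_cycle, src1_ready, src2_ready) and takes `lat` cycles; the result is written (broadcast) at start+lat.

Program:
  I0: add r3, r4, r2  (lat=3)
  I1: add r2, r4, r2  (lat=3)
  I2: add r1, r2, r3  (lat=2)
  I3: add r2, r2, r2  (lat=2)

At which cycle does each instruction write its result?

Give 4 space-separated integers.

I0 add r3: issue@1 deps=(None,None) exec_start@1 write@4
I1 add r2: issue@2 deps=(None,None) exec_start@2 write@5
I2 add r1: issue@3 deps=(1,0) exec_start@5 write@7
I3 add r2: issue@4 deps=(1,1) exec_start@5 write@7

Answer: 4 5 7 7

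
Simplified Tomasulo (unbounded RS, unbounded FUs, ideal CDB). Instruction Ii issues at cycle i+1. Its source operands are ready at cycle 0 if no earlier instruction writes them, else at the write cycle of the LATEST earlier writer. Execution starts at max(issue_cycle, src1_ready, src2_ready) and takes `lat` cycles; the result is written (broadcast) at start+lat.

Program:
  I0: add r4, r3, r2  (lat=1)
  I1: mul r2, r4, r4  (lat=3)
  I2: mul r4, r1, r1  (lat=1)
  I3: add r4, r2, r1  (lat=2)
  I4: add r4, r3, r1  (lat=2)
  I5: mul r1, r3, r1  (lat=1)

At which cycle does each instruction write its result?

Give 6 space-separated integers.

I0 add r4: issue@1 deps=(None,None) exec_start@1 write@2
I1 mul r2: issue@2 deps=(0,0) exec_start@2 write@5
I2 mul r4: issue@3 deps=(None,None) exec_start@3 write@4
I3 add r4: issue@4 deps=(1,None) exec_start@5 write@7
I4 add r4: issue@5 deps=(None,None) exec_start@5 write@7
I5 mul r1: issue@6 deps=(None,None) exec_start@6 write@7

Answer: 2 5 4 7 7 7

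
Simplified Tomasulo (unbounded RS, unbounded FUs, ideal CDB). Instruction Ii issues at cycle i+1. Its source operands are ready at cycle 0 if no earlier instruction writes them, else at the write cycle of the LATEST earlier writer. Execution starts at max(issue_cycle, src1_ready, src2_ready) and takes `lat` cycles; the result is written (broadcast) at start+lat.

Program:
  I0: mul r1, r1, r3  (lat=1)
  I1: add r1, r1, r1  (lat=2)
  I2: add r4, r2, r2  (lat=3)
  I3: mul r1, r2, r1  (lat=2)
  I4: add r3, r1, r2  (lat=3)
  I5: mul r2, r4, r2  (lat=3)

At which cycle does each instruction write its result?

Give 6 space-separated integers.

Answer: 2 4 6 6 9 9

Derivation:
I0 mul r1: issue@1 deps=(None,None) exec_start@1 write@2
I1 add r1: issue@2 deps=(0,0) exec_start@2 write@4
I2 add r4: issue@3 deps=(None,None) exec_start@3 write@6
I3 mul r1: issue@4 deps=(None,1) exec_start@4 write@6
I4 add r3: issue@5 deps=(3,None) exec_start@6 write@9
I5 mul r2: issue@6 deps=(2,None) exec_start@6 write@9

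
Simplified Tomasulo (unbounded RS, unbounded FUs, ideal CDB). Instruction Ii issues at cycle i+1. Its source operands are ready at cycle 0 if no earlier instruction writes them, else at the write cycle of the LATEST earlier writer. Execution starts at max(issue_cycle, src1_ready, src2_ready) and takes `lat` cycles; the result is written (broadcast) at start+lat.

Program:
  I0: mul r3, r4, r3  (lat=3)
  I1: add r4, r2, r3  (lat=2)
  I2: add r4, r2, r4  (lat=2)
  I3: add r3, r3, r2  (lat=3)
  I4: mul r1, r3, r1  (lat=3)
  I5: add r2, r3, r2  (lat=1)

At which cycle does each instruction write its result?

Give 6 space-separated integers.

Answer: 4 6 8 7 10 8

Derivation:
I0 mul r3: issue@1 deps=(None,None) exec_start@1 write@4
I1 add r4: issue@2 deps=(None,0) exec_start@4 write@6
I2 add r4: issue@3 deps=(None,1) exec_start@6 write@8
I3 add r3: issue@4 deps=(0,None) exec_start@4 write@7
I4 mul r1: issue@5 deps=(3,None) exec_start@7 write@10
I5 add r2: issue@6 deps=(3,None) exec_start@7 write@8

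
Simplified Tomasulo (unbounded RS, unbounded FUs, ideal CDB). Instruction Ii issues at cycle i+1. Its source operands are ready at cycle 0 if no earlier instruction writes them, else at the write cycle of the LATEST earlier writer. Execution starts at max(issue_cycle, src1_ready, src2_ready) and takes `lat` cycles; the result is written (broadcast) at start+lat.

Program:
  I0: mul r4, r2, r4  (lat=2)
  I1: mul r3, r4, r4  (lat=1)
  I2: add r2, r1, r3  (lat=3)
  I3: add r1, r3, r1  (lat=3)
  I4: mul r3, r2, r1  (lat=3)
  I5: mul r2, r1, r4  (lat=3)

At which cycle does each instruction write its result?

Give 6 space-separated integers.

I0 mul r4: issue@1 deps=(None,None) exec_start@1 write@3
I1 mul r3: issue@2 deps=(0,0) exec_start@3 write@4
I2 add r2: issue@3 deps=(None,1) exec_start@4 write@7
I3 add r1: issue@4 deps=(1,None) exec_start@4 write@7
I4 mul r3: issue@5 deps=(2,3) exec_start@7 write@10
I5 mul r2: issue@6 deps=(3,0) exec_start@7 write@10

Answer: 3 4 7 7 10 10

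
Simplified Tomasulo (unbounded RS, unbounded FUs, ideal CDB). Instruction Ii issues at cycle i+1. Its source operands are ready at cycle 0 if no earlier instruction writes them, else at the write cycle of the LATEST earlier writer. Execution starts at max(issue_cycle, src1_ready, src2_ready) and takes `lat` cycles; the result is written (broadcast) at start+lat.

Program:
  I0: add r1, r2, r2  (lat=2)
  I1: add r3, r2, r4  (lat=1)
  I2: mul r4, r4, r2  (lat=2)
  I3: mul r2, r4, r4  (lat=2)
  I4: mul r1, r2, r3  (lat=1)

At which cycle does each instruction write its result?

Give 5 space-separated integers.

I0 add r1: issue@1 deps=(None,None) exec_start@1 write@3
I1 add r3: issue@2 deps=(None,None) exec_start@2 write@3
I2 mul r4: issue@3 deps=(None,None) exec_start@3 write@5
I3 mul r2: issue@4 deps=(2,2) exec_start@5 write@7
I4 mul r1: issue@5 deps=(3,1) exec_start@7 write@8

Answer: 3 3 5 7 8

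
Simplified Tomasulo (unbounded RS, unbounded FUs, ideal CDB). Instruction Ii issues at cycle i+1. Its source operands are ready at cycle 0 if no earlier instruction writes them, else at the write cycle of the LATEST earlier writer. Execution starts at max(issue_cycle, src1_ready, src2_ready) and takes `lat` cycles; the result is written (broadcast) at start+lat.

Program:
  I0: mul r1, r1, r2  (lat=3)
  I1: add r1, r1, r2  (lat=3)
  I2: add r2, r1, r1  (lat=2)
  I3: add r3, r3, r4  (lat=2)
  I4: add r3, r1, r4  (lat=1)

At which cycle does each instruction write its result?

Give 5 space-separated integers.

I0 mul r1: issue@1 deps=(None,None) exec_start@1 write@4
I1 add r1: issue@2 deps=(0,None) exec_start@4 write@7
I2 add r2: issue@3 deps=(1,1) exec_start@7 write@9
I3 add r3: issue@4 deps=(None,None) exec_start@4 write@6
I4 add r3: issue@5 deps=(1,None) exec_start@7 write@8

Answer: 4 7 9 6 8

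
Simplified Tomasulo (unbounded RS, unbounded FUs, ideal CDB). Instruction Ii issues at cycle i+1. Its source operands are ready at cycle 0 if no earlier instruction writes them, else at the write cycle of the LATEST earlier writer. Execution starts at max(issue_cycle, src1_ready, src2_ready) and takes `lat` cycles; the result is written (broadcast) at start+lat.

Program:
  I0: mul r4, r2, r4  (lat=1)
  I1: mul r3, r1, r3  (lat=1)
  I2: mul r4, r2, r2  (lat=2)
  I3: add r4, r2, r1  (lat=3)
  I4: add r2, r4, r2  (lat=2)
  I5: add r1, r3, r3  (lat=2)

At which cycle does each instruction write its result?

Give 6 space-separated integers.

Answer: 2 3 5 7 9 8

Derivation:
I0 mul r4: issue@1 deps=(None,None) exec_start@1 write@2
I1 mul r3: issue@2 deps=(None,None) exec_start@2 write@3
I2 mul r4: issue@3 deps=(None,None) exec_start@3 write@5
I3 add r4: issue@4 deps=(None,None) exec_start@4 write@7
I4 add r2: issue@5 deps=(3,None) exec_start@7 write@9
I5 add r1: issue@6 deps=(1,1) exec_start@6 write@8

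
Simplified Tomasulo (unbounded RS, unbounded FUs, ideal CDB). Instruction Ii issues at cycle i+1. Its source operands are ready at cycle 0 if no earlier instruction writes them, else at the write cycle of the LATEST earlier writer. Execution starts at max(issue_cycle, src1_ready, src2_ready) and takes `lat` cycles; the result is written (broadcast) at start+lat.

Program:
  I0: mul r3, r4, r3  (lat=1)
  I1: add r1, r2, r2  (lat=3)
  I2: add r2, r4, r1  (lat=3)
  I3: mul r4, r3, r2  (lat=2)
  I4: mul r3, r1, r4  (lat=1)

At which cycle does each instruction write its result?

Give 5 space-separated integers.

Answer: 2 5 8 10 11

Derivation:
I0 mul r3: issue@1 deps=(None,None) exec_start@1 write@2
I1 add r1: issue@2 deps=(None,None) exec_start@2 write@5
I2 add r2: issue@3 deps=(None,1) exec_start@5 write@8
I3 mul r4: issue@4 deps=(0,2) exec_start@8 write@10
I4 mul r3: issue@5 deps=(1,3) exec_start@10 write@11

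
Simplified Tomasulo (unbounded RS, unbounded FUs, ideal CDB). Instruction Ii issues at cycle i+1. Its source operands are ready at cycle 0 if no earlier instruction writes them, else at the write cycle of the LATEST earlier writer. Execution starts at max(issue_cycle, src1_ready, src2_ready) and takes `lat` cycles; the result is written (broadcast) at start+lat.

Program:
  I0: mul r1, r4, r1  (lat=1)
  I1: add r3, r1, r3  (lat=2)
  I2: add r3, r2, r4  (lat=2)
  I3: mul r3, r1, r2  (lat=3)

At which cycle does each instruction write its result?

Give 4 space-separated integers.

I0 mul r1: issue@1 deps=(None,None) exec_start@1 write@2
I1 add r3: issue@2 deps=(0,None) exec_start@2 write@4
I2 add r3: issue@3 deps=(None,None) exec_start@3 write@5
I3 mul r3: issue@4 deps=(0,None) exec_start@4 write@7

Answer: 2 4 5 7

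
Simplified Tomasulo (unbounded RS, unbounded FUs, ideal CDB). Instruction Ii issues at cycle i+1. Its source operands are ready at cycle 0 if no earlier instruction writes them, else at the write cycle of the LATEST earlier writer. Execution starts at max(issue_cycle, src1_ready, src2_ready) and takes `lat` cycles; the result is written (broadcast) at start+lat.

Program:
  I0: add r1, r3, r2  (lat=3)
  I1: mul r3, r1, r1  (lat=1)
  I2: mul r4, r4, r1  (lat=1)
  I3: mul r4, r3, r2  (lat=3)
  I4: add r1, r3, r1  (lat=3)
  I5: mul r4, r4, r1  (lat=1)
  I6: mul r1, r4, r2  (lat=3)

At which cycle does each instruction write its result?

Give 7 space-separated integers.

I0 add r1: issue@1 deps=(None,None) exec_start@1 write@4
I1 mul r3: issue@2 deps=(0,0) exec_start@4 write@5
I2 mul r4: issue@3 deps=(None,0) exec_start@4 write@5
I3 mul r4: issue@4 deps=(1,None) exec_start@5 write@8
I4 add r1: issue@5 deps=(1,0) exec_start@5 write@8
I5 mul r4: issue@6 deps=(3,4) exec_start@8 write@9
I6 mul r1: issue@7 deps=(5,None) exec_start@9 write@12

Answer: 4 5 5 8 8 9 12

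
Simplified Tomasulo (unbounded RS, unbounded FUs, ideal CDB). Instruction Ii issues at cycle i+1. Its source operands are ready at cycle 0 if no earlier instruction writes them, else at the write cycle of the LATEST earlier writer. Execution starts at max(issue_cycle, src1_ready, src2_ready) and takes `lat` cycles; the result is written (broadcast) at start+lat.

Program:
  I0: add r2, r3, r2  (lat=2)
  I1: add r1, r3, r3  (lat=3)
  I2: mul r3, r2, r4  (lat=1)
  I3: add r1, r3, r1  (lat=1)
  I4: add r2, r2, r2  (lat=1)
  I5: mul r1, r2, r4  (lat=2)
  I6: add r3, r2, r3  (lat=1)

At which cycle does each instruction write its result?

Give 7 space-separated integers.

Answer: 3 5 4 6 6 8 8

Derivation:
I0 add r2: issue@1 deps=(None,None) exec_start@1 write@3
I1 add r1: issue@2 deps=(None,None) exec_start@2 write@5
I2 mul r3: issue@3 deps=(0,None) exec_start@3 write@4
I3 add r1: issue@4 deps=(2,1) exec_start@5 write@6
I4 add r2: issue@5 deps=(0,0) exec_start@5 write@6
I5 mul r1: issue@6 deps=(4,None) exec_start@6 write@8
I6 add r3: issue@7 deps=(4,2) exec_start@7 write@8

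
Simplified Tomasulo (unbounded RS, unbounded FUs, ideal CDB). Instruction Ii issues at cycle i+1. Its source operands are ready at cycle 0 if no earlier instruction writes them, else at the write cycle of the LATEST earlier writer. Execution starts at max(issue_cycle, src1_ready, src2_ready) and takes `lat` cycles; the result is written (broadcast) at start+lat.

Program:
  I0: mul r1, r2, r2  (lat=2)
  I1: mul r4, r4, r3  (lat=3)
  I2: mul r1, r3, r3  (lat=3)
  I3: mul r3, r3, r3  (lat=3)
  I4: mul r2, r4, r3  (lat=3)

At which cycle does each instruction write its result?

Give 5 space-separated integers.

I0 mul r1: issue@1 deps=(None,None) exec_start@1 write@3
I1 mul r4: issue@2 deps=(None,None) exec_start@2 write@5
I2 mul r1: issue@3 deps=(None,None) exec_start@3 write@6
I3 mul r3: issue@4 deps=(None,None) exec_start@4 write@7
I4 mul r2: issue@5 deps=(1,3) exec_start@7 write@10

Answer: 3 5 6 7 10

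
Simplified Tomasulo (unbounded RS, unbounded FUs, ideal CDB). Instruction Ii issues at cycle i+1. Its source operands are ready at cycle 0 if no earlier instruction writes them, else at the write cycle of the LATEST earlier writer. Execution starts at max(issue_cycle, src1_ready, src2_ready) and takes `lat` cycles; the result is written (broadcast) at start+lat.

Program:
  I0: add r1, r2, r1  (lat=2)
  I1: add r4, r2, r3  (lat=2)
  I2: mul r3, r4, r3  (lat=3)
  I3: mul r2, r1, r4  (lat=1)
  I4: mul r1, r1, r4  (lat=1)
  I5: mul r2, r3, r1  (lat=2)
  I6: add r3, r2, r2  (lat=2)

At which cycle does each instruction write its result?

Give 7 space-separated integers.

I0 add r1: issue@1 deps=(None,None) exec_start@1 write@3
I1 add r4: issue@2 deps=(None,None) exec_start@2 write@4
I2 mul r3: issue@3 deps=(1,None) exec_start@4 write@7
I3 mul r2: issue@4 deps=(0,1) exec_start@4 write@5
I4 mul r1: issue@5 deps=(0,1) exec_start@5 write@6
I5 mul r2: issue@6 deps=(2,4) exec_start@7 write@9
I6 add r3: issue@7 deps=(5,5) exec_start@9 write@11

Answer: 3 4 7 5 6 9 11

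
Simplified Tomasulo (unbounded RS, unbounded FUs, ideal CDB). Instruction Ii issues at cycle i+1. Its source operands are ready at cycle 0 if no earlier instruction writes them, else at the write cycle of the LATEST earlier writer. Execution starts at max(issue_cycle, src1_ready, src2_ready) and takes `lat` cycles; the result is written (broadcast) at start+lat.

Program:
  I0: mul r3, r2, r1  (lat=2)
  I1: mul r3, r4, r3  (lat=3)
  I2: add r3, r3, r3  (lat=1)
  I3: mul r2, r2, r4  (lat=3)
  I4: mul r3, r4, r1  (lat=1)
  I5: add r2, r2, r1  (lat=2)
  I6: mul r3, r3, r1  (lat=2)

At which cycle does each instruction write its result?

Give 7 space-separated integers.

Answer: 3 6 7 7 6 9 9

Derivation:
I0 mul r3: issue@1 deps=(None,None) exec_start@1 write@3
I1 mul r3: issue@2 deps=(None,0) exec_start@3 write@6
I2 add r3: issue@3 deps=(1,1) exec_start@6 write@7
I3 mul r2: issue@4 deps=(None,None) exec_start@4 write@7
I4 mul r3: issue@5 deps=(None,None) exec_start@5 write@6
I5 add r2: issue@6 deps=(3,None) exec_start@7 write@9
I6 mul r3: issue@7 deps=(4,None) exec_start@7 write@9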